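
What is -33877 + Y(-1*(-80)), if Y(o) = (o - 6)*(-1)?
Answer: -33951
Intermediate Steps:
Y(o) = 6 - o (Y(o) = (-6 + o)*(-1) = 6 - o)
-33877 + Y(-1*(-80)) = -33877 + (6 - (-1)*(-80)) = -33877 + (6 - 1*80) = -33877 + (6 - 80) = -33877 - 74 = -33951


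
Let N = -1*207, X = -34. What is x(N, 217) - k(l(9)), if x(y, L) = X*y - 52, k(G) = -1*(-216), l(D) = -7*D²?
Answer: 6770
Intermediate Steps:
N = -207
k(G) = 216
x(y, L) = -52 - 34*y (x(y, L) = -34*y - 52 = -52 - 34*y)
x(N, 217) - k(l(9)) = (-52 - 34*(-207)) - 1*216 = (-52 + 7038) - 216 = 6986 - 216 = 6770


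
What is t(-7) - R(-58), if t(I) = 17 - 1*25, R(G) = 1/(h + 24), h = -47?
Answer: -183/23 ≈ -7.9565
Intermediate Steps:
R(G) = -1/23 (R(G) = 1/(-47 + 24) = 1/(-23) = -1/23)
t(I) = -8 (t(I) = 17 - 25 = -8)
t(-7) - R(-58) = -8 - 1*(-1/23) = -8 + 1/23 = -183/23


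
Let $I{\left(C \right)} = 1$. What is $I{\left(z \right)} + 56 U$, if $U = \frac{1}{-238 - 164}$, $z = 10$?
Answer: $\frac{173}{201} \approx 0.8607$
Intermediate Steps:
$U = - \frac{1}{402}$ ($U = \frac{1}{-402} = - \frac{1}{402} \approx -0.0024876$)
$I{\left(z \right)} + 56 U = 1 + 56 \left(- \frac{1}{402}\right) = 1 - \frac{28}{201} = \frac{173}{201}$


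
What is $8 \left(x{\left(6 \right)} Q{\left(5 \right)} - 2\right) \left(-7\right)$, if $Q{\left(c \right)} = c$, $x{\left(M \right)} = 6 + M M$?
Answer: $-11648$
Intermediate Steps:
$x{\left(M \right)} = 6 + M^{2}$
$8 \left(x{\left(6 \right)} Q{\left(5 \right)} - 2\right) \left(-7\right) = 8 \left(\left(6 + 6^{2}\right) 5 - 2\right) \left(-7\right) = 8 \left(\left(6 + 36\right) 5 - 2\right) \left(-7\right) = 8 \left(42 \cdot 5 - 2\right) \left(-7\right) = 8 \left(210 - 2\right) \left(-7\right) = 8 \cdot 208 \left(-7\right) = 1664 \left(-7\right) = -11648$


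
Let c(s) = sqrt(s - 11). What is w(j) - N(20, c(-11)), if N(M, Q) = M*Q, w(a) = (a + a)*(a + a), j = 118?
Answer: 55696 - 20*I*sqrt(22) ≈ 55696.0 - 93.808*I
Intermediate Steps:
c(s) = sqrt(-11 + s)
w(a) = 4*a**2 (w(a) = (2*a)*(2*a) = 4*a**2)
w(j) - N(20, c(-11)) = 4*118**2 - 20*sqrt(-11 - 11) = 4*13924 - 20*sqrt(-22) = 55696 - 20*I*sqrt(22)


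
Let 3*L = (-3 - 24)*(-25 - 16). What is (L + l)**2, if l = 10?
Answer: 143641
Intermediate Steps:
L = 369 (L = ((-3 - 24)*(-25 - 16))/3 = (-27*(-41))/3 = (1/3)*1107 = 369)
(L + l)**2 = (369 + 10)**2 = 379**2 = 143641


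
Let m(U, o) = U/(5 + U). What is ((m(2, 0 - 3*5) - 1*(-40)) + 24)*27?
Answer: 12150/7 ≈ 1735.7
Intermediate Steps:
((m(2, 0 - 3*5) - 1*(-40)) + 24)*27 = ((2/(5 + 2) - 1*(-40)) + 24)*27 = ((2/7 + 40) + 24)*27 = (282/7 + 24)*27 = (450/7)*27 = 12150/7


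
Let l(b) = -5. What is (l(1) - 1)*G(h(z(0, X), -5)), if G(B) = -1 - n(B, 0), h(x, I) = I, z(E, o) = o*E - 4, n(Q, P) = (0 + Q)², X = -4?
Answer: 156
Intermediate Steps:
n(Q, P) = Q²
z(E, o) = -4 + E*o (z(E, o) = E*o - 4 = -4 + E*o)
G(B) = -1 - B²
(l(1) - 1)*G(h(z(0, X), -5)) = (-5 - 1)*(-1 - 1*(-5)²) = -6*(-1 - 1*25) = -6*(-1 - 25) = -6*(-26) = 156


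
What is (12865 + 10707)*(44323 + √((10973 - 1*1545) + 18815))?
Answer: 1044781756 + 23572*√28243 ≈ 1.0487e+9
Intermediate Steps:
(12865 + 10707)*(44323 + √((10973 - 1*1545) + 18815)) = 23572*(44323 + √((10973 - 1545) + 18815)) = 23572*(44323 + √(9428 + 18815)) = 23572*(44323 + √28243) = 1044781756 + 23572*√28243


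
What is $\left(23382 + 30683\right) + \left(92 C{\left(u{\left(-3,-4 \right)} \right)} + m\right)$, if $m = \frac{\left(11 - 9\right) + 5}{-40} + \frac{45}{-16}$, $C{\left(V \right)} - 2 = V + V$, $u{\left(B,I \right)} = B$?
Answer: $\frac{4295521}{80} \approx 53694.0$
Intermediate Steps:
$C{\left(V \right)} = 2 + 2 V$ ($C{\left(V \right)} = 2 + \left(V + V\right) = 2 + 2 V$)
$m = - \frac{239}{80}$ ($m = \left(2 + 5\right) \left(- \frac{1}{40}\right) + 45 \left(- \frac{1}{16}\right) = 7 \left(- \frac{1}{40}\right) - \frac{45}{16} = - \frac{7}{40} - \frac{45}{16} = - \frac{239}{80} \approx -2.9875$)
$\left(23382 + 30683\right) + \left(92 C{\left(u{\left(-3,-4 \right)} \right)} + m\right) = \left(23382 + 30683\right) + \left(92 \left(2 + 2 \left(-3\right)\right) - \frac{239}{80}\right) = 54065 + \left(92 \left(2 - 6\right) - \frac{239}{80}\right) = 54065 + \left(92 \left(-4\right) - \frac{239}{80}\right) = 54065 - \frac{29679}{80} = \frac{4295521}{80}$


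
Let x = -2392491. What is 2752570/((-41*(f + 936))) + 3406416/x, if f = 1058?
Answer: -1143997847589/32599284869 ≈ -35.093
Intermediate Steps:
2752570/((-41*(f + 936))) + 3406416/x = 2752570/((-41*(1058 + 936))) + 3406416/(-2392491) = 2752570/((-41*1994)) + 3406416*(-1/2392491) = 2752570/(-81754) - 1135472/797497 = 2752570*(-1/81754) - 1135472/797497 = -1376285/40877 - 1135472/797497 = -1143997847589/32599284869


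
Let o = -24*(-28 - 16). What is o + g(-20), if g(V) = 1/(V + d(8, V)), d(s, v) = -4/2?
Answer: 23231/22 ≈ 1056.0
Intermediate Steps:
d(s, v) = -2 (d(s, v) = -4*1/2 = -2)
o = 1056 (o = -24*(-44) = 1056)
g(V) = 1/(-2 + V) (g(V) = 1/(V - 2) = 1/(-2 + V))
o + g(-20) = 1056 + 1/(-2 - 20) = 1056 + 1/(-22) = 1056 - 1/22 = 23231/22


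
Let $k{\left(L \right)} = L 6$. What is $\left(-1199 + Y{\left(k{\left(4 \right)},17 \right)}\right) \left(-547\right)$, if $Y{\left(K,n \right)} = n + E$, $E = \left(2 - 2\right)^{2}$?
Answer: $646554$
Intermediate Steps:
$E = 0$ ($E = 0^{2} = 0$)
$k{\left(L \right)} = 6 L$
$Y{\left(K,n \right)} = n$ ($Y{\left(K,n \right)} = n + 0 = n$)
$\left(-1199 + Y{\left(k{\left(4 \right)},17 \right)}\right) \left(-547\right) = \left(-1199 + 17\right) \left(-547\right) = \left(-1182\right) \left(-547\right) = 646554$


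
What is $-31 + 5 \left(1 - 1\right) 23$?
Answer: $-31$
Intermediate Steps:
$-31 + 5 \left(1 - 1\right) 23 = -31 + 5 \cdot 0 \cdot 23 = -31 + 0 \cdot 23 = -31 + 0 = -31$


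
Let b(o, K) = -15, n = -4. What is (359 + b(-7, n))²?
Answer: 118336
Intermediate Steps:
(359 + b(-7, n))² = (359 - 15)² = 344² = 118336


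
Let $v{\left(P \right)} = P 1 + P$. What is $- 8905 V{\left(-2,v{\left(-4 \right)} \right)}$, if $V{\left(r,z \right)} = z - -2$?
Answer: $53430$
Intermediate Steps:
$v{\left(P \right)} = 2 P$ ($v{\left(P \right)} = P + P = 2 P$)
$V{\left(r,z \right)} = 2 + z$ ($V{\left(r,z \right)} = z + 2 = 2 + z$)
$- 8905 V{\left(-2,v{\left(-4 \right)} \right)} = - 8905 \left(2 + 2 \left(-4\right)\right) = - 8905 \left(2 - 8\right) = \left(-8905\right) \left(-6\right) = 53430$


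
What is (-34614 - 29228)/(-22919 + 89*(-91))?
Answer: 31921/15509 ≈ 2.0582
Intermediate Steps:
(-34614 - 29228)/(-22919 + 89*(-91)) = -63842/(-22919 - 8099) = -63842/(-31018) = -63842*(-1/31018) = 31921/15509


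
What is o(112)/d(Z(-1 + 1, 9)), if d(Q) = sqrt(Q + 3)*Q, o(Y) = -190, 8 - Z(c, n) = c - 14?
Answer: -19/11 ≈ -1.7273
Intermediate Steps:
Z(c, n) = 22 - c (Z(c, n) = 8 - (c - 14) = 8 - (-14 + c) = 8 + (14 - c) = 22 - c)
d(Q) = Q*sqrt(3 + Q) (d(Q) = sqrt(3 + Q)*Q = Q*sqrt(3 + Q))
o(112)/d(Z(-1 + 1, 9)) = -190*1/(sqrt(3 + (22 - (-1 + 1)))*(22 - (-1 + 1))) = -190*1/(sqrt(3 + (22 - 1*0))*(22 - 1*0)) = -190*1/(sqrt(3 + (22 + 0))*(22 + 0)) = -190*1/(22*sqrt(3 + 22)) = -190/(22*sqrt(25)) = -190/(22*5) = -190/110 = -190*1/110 = -19/11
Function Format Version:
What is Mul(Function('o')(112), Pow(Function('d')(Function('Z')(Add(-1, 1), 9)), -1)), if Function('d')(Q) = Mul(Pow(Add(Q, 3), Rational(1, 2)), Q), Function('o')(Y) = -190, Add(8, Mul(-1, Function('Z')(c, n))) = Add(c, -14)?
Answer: Rational(-19, 11) ≈ -1.7273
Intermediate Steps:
Function('Z')(c, n) = Add(22, Mul(-1, c)) (Function('Z')(c, n) = Add(8, Mul(-1, Add(c, -14))) = Add(8, Mul(-1, Add(-14, c))) = Add(8, Add(14, Mul(-1, c))) = Add(22, Mul(-1, c)))
Function('d')(Q) = Mul(Q, Pow(Add(3, Q), Rational(1, 2))) (Function('d')(Q) = Mul(Pow(Add(3, Q), Rational(1, 2)), Q) = Mul(Q, Pow(Add(3, Q), Rational(1, 2))))
Mul(Function('o')(112), Pow(Function('d')(Function('Z')(Add(-1, 1), 9)), -1)) = Mul(-190, Pow(Mul(Add(22, Mul(-1, Add(-1, 1))), Pow(Add(3, Add(22, Mul(-1, Add(-1, 1)))), Rational(1, 2))), -1)) = Mul(-190, Pow(Mul(Add(22, Mul(-1, 0)), Pow(Add(3, Add(22, Mul(-1, 0))), Rational(1, 2))), -1)) = Mul(-190, Pow(Mul(Add(22, 0), Pow(Add(3, Add(22, 0)), Rational(1, 2))), -1)) = Mul(-190, Pow(Mul(22, Pow(Add(3, 22), Rational(1, 2))), -1)) = Mul(-190, Pow(Mul(22, Pow(25, Rational(1, 2))), -1)) = Mul(-190, Pow(Mul(22, 5), -1)) = Mul(-190, Pow(110, -1)) = Mul(-190, Rational(1, 110)) = Rational(-19, 11)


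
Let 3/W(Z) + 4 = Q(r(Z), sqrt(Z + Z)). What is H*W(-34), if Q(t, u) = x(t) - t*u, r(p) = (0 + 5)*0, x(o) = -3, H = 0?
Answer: 0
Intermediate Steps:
r(p) = 0 (r(p) = 5*0 = 0)
Q(t, u) = -3 - t*u
W(Z) = -3/7 (W(Z) = 3/(-4 + (-3 - 1*0*sqrt(Z + Z))) = 3/(-4 + (-3 - 1*0*sqrt(2*Z))) = 3/(-4 + (-3 - 1*0*sqrt(2)*sqrt(Z))) = 3/(-4 + (-3 + 0)) = 3/(-4 - 3) = 3/(-7) = 3*(-1/7) = -3/7)
H*W(-34) = 0*(-3/7) = 0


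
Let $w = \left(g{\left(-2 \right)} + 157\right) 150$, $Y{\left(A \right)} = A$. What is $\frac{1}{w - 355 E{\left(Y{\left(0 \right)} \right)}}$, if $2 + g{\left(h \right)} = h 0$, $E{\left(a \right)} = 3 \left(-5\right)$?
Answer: $\frac{1}{28575} \approx 3.4996 \cdot 10^{-5}$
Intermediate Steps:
$E{\left(a \right)} = -15$
$g{\left(h \right)} = -2$ ($g{\left(h \right)} = -2 + h 0 = -2 + 0 = -2$)
$w = 23250$ ($w = \left(-2 + 157\right) 150 = 155 \cdot 150 = 23250$)
$\frac{1}{w - 355 E{\left(Y{\left(0 \right)} \right)}} = \frac{1}{23250 - -5325} = \frac{1}{23250 + 5325} = \frac{1}{28575}$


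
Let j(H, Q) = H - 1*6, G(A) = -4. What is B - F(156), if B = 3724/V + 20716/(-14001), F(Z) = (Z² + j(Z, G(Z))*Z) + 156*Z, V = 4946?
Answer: -2495480178862/34624473 ≈ -72073.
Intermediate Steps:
j(H, Q) = -6 + H (j(H, Q) = H - 6 = -6 + H)
F(Z) = Z² + 156*Z + Z*(-6 + Z) (F(Z) = (Z² + (-6 + Z)*Z) + 156*Z = (Z² + Z*(-6 + Z)) + 156*Z = Z² + 156*Z + Z*(-6 + Z))
B = -25160806/34624473 (B = 3724/4946 + 20716/(-14001) = 3724*(1/4946) + 20716*(-1/14001) = 1862/2473 - 20716/14001 = -25160806/34624473 ≈ -0.72668)
B - F(156) = -25160806/34624473 - 2*156*(75 + 156) = -25160806/34624473 - 2*156*231 = -25160806/34624473 - 1*72072 = -25160806/34624473 - 72072 = -2495480178862/34624473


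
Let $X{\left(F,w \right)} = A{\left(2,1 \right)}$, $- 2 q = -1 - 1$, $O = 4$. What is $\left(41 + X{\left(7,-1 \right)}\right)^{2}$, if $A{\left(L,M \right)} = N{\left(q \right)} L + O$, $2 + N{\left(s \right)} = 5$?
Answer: $2601$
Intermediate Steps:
$q = 1$ ($q = - \frac{-1 - 1}{2} = \left(- \frac{1}{2}\right) \left(-2\right) = 1$)
$N{\left(s \right)} = 3$ ($N{\left(s \right)} = -2 + 5 = 3$)
$A{\left(L,M \right)} = 4 + 3 L$ ($A{\left(L,M \right)} = 3 L + 4 = 4 + 3 L$)
$X{\left(F,w \right)} = 10$ ($X{\left(F,w \right)} = 4 + 3 \cdot 2 = 4 + 6 = 10$)
$\left(41 + X{\left(7,-1 \right)}\right)^{2} = \left(41 + 10\right)^{2} = 51^{2} = 2601$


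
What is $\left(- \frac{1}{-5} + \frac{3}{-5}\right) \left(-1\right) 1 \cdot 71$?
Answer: $\frac{142}{5} \approx 28.4$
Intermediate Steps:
$\left(- \frac{1}{-5} + \frac{3}{-5}\right) \left(-1\right) 1 \cdot 71 = \left(\left(-1\right) \left(- \frac{1}{5}\right) + 3 \left(- \frac{1}{5}\right)\right) \left(-1\right) 1 \cdot 71 = \left(\frac{1}{5} - \frac{3}{5}\right) \left(-1\right) 1 \cdot 71 = \left(- \frac{2}{5}\right) \left(-1\right) 1 \cdot 71 = \frac{2}{5} \cdot 1 \cdot 71 = \frac{2}{5} \cdot 71 = \frac{142}{5}$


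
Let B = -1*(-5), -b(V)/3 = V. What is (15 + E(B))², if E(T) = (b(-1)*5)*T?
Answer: 8100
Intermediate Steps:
b(V) = -3*V
B = 5
E(T) = 15*T (E(T) = (-3*(-1)*5)*T = (3*5)*T = 15*T)
(15 + E(B))² = (15 + 15*5)² = (15 + 75)² = 90² = 8100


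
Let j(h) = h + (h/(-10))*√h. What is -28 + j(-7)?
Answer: -35 + 7*I*√7/10 ≈ -35.0 + 1.852*I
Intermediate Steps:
j(h) = h - h^(3/2)/10 (j(h) = h + (h*(-⅒))*√h = h + (-h/10)*√h = h - h^(3/2)/10)
-28 + j(-7) = -28 + (-7 - (-7)*I*√7/10) = -28 + (-7 + 7*I*√7/10) = -35 + 7*I*√7/10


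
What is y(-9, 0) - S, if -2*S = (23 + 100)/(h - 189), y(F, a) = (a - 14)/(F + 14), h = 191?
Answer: 559/20 ≈ 27.950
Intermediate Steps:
y(F, a) = (-14 + a)/(14 + F)
S = -123/4 (S = -(23 + 100)/(2*(191 - 189)) = -123/(2*2) = -½*123/2 = -123/4 ≈ -30.750)
y(-9, 0) - S = (-14 + 0)/(14 - 9) - 1*(-123/4) = -14/5 + 123/4 = 559/20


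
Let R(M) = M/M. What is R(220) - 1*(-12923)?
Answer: 12924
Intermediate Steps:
R(M) = 1
R(220) - 1*(-12923) = 1 - 1*(-12923) = 1 + 12923 = 12924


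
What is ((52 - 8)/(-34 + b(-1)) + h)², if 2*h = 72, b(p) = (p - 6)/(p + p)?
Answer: 4443664/3721 ≈ 1194.2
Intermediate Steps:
b(p) = (-6 + p)/(2*p) (b(p) = (-6 + p)/((2*p)) = (-6 + p)*(1/(2*p)) = (-6 + p)/(2*p))
h = 36 (h = (½)*72 = 36)
((52 - 8)/(-34 + b(-1)) + h)² = ((52 - 8)/(-34 + (½)*(-6 - 1)/(-1)) + 36)² = (44/(-34 + (½)*(-1)*(-7)) + 36)² = (44/(-34 + 7/2) + 36)² = (44/(-61/2) + 36)² = (44*(-2/61) + 36)² = (-88/61 + 36)² = (2108/61)² = 4443664/3721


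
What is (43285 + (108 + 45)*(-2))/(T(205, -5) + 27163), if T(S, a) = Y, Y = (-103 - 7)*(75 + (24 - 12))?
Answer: 42979/17593 ≈ 2.4430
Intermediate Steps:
Y = -9570 (Y = -110*(75 + 12) = -110*87 = -9570)
T(S, a) = -9570
(43285 + (108 + 45)*(-2))/(T(205, -5) + 27163) = (43285 + (108 + 45)*(-2))/(-9570 + 27163) = (43285 + 153*(-2))/17593 = (43285 - 306)*(1/17593) = 42979*(1/17593) = 42979/17593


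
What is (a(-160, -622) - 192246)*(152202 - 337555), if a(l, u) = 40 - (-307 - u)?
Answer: 35684344913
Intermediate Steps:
a(l, u) = 347 + u (a(l, u) = 40 + (307 + u) = 347 + u)
(a(-160, -622) - 192246)*(152202 - 337555) = ((347 - 622) - 192246)*(152202 - 337555) = (-275 - 192246)*(-185353) = -192521*(-185353) = 35684344913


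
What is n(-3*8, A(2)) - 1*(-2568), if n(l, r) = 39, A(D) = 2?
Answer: 2607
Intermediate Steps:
n(-3*8, A(2)) - 1*(-2568) = 39 - 1*(-2568) = 39 + 2568 = 2607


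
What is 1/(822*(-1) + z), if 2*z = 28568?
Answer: 1/13462 ≈ 7.4283e-5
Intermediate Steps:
z = 14284 (z = (1/2)*28568 = 14284)
1/(822*(-1) + z) = 1/(822*(-1) + 14284) = 1/(-822 + 14284) = 1/13462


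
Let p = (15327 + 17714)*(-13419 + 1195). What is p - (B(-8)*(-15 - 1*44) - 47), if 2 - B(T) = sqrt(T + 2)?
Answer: -403893019 - 59*I*sqrt(6) ≈ -4.0389e+8 - 144.52*I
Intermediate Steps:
B(T) = 2 - sqrt(2 + T) (B(T) = 2 - sqrt(T + 2) = 2 - sqrt(2 + T))
p = -403893184 (p = 33041*(-12224) = -403893184)
p - (B(-8)*(-15 - 1*44) - 47) = -403893184 - ((2 - sqrt(2 - 8))*(-15 - 1*44) - 47) = -403893184 - ((2 - sqrt(-6))*(-15 - 44) - 47) = -403893184 - ((2 - I*sqrt(6))*(-59) - 47) = -403893184 - ((-118 + 59*I*sqrt(6)) - 47) = -403893184 - (-165 + 59*I*sqrt(6)) = -403893184 + (165 - 59*I*sqrt(6)) = -403893019 - 59*I*sqrt(6)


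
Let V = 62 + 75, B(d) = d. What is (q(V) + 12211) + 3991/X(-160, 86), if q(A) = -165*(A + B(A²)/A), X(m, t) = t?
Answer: -2833923/86 ≈ -32953.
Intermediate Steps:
V = 137
q(A) = -330*A (q(A) = -165*(A + A²/A) = -165*(A + A) = -330*A)
(q(V) + 12211) + 3991/X(-160, 86) = (-330*137 + 12211) + 3991/86 = (-45210 + 12211) + 3991*(1/86) = -32999 + 3991/86 = -2833923/86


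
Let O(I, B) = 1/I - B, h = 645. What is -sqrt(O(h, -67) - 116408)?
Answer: -2*I*sqrt(12100190970)/645 ≈ -341.09*I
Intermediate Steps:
-sqrt(O(h, -67) - 116408) = -sqrt((1/645 - 1*(-67)) - 116408) = -sqrt((1/645 + 67) - 116408) = -sqrt(43216/645 - 116408) = -sqrt(-75039944/645) = -2*I*sqrt(12100190970)/645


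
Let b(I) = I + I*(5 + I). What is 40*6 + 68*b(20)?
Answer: 35600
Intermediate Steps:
40*6 + 68*b(20) = 40*6 + 68*(20*(6 + 20)) = 240 + 68*(20*26) = 240 + 68*520 = 240 + 35360 = 35600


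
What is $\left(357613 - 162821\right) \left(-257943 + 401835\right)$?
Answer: $28029010464$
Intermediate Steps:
$\left(357613 - 162821\right) \left(-257943 + 401835\right) = 194792 \cdot 143892 = 28029010464$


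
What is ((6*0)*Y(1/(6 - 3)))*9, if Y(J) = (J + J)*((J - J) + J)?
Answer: 0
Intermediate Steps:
Y(J) = 2*J² (Y(J) = (2*J)*(0 + J) = (2*J)*J = 2*J²)
((6*0)*Y(1/(6 - 3)))*9 = ((6*0)*(2*(1/(6 - 3))²))*9 = (0*(2*(1/3)²))*9 = (0*(2*(⅓)²))*9 = (0*(2*(⅑)))*9 = (0*(2/9))*9 = 0*9 = 0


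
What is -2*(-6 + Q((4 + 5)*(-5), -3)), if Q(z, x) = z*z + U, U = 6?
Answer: -4050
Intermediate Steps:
Q(z, x) = 6 + z**2 (Q(z, x) = z*z + 6 = z**2 + 6 = 6 + z**2)
-2*(-6 + Q((4 + 5)*(-5), -3)) = -2*(-6 + (6 + ((4 + 5)*(-5))**2)) = -2*(-6 + (6 + (9*(-5))**2)) = -2*(-6 + (6 + (-45)**2)) = -2*(-6 + (6 + 2025)) = -2*(-6 + 2031) = -2*2025 = -4050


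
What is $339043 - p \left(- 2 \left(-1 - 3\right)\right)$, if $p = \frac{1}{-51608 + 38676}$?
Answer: $\frac{1096126021}{3233} \approx 3.3904 \cdot 10^{5}$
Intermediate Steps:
$p = - \frac{1}{12932}$ ($p = \frac{1}{-12932} = - \frac{1}{12932} \approx -7.7328 \cdot 10^{-5}$)
$339043 - p \left(- 2 \left(-1 - 3\right)\right) = 339043 - - \frac{\left(-2\right) \left(-1 - 3\right)}{12932} = 339043 - - \frac{\left(-2\right) \left(-4\right)}{12932} = 339043 - \left(- \frac{1}{12932}\right) 8 = 339043 - - \frac{2}{3233} = 339043 + \frac{2}{3233} = \frac{1096126021}{3233}$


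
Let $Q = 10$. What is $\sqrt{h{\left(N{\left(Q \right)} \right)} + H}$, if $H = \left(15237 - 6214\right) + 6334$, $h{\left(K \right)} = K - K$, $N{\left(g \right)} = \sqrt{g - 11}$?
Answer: $\sqrt{15357} \approx 123.92$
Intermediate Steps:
$N{\left(g \right)} = \sqrt{-11 + g}$
$h{\left(K \right)} = 0$
$H = 15357$ ($H = 9023 + 6334 = 15357$)
$\sqrt{h{\left(N{\left(Q \right)} \right)} + H} = \sqrt{0 + 15357} = \sqrt{15357}$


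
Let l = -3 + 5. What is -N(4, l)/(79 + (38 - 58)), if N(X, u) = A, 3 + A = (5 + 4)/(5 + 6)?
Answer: 24/649 ≈ 0.036980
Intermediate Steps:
l = 2
A = -24/11 (A = -3 + (5 + 4)/(5 + 6) = -3 + 9/11 = -24/11 ≈ -2.1818)
N(X, u) = -24/11
-N(4, l)/(79 + (38 - 58)) = -(-24)/(11*(79 + (38 - 58))) = -(-24)/(11*(79 - 20)) = -(-24)/(11*59) = -1*(-24/649) = 24/649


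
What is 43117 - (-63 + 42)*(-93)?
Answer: 41164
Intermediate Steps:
43117 - (-63 + 42)*(-93) = 43117 - (-21)*(-93) = 43117 - 1*1953 = 43117 - 1953 = 41164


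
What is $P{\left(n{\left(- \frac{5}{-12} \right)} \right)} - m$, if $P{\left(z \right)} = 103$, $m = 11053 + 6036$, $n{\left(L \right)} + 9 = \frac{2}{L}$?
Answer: $-16986$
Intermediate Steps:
$n{\left(L \right)} = -9 + \frac{2}{L}$
$m = 17089$
$P{\left(n{\left(- \frac{5}{-12} \right)} \right)} - m = 103 - 17089 = -16986$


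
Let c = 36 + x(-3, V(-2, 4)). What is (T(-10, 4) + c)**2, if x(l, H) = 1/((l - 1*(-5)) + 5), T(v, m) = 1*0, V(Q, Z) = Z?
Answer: 64009/49 ≈ 1306.3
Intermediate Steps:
T(v, m) = 0
x(l, H) = 1/(10 + l) (x(l, H) = 1/((l + 5) + 5) = 1/((5 + l) + 5) = 1/(10 + l))
c = 253/7 (c = 36 + 1/(10 - 3) = 36 + 1/7 = 253/7 ≈ 36.143)
(T(-10, 4) + c)**2 = (0 + 253/7)**2 = (253/7)**2 = 64009/49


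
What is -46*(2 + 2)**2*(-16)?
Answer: 11776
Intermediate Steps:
-46*(2 + 2)**2*(-16) = -46*4**2*(-16) = -46*16*(-16) = -736*(-16) = 11776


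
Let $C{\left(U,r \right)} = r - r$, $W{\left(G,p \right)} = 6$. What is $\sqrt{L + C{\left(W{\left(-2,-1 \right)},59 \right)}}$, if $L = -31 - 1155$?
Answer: $i \sqrt{1186} \approx 34.438 i$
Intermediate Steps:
$L = -1186$ ($L = -31 - 1155 = -1186$)
$C{\left(U,r \right)} = 0$
$\sqrt{L + C{\left(W{\left(-2,-1 \right)},59 \right)}} = \sqrt{-1186 + 0} = \sqrt{-1186} = i \sqrt{1186}$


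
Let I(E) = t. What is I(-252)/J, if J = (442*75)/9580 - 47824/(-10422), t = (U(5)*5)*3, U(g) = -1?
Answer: -74882070/40182161 ≈ -1.8636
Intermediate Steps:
t = -15 (t = -1*5*3 = -5*3 = -15)
J = 40182161/4992138 (J = 33150*(1/9580) - 47824*(-1/10422) = 3315/958 + 23912/5211 = 40182161/4992138 ≈ 8.0491)
I(E) = -15
I(-252)/J = -15/40182161/4992138 = -15*4992138/40182161 = -74882070/40182161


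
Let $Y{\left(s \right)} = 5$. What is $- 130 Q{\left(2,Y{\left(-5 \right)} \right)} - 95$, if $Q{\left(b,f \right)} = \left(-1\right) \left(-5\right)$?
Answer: $-745$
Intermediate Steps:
$Q{\left(b,f \right)} = 5$
$- 130 Q{\left(2,Y{\left(-5 \right)} \right)} - 95 = \left(-130\right) 5 - 95 = -650 - 95 = -745$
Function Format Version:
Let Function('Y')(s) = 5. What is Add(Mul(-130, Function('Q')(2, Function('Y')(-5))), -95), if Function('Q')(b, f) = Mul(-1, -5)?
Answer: -745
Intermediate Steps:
Function('Q')(b, f) = 5
Add(Mul(-130, Function('Q')(2, Function('Y')(-5))), -95) = Add(Mul(-130, 5), -95) = Add(-650, -95) = -745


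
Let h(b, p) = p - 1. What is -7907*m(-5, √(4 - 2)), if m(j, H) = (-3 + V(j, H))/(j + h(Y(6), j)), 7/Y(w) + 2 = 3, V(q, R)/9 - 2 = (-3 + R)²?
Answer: 901398/11 - 426978*√2/11 ≈ 27051.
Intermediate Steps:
V(q, R) = 18 + 9*(-3 + R)²
Y(w) = 7 (Y(w) = 7/(-2 + 3) = 7/1 = 7*1 = 7)
h(b, p) = -1 + p
m(j, H) = (15 + 9*(-3 + H)²)/(-1 + 2*j) (m(j, H) = (-3 + (18 + 9*(-3 + H)²))/(j + (-1 + j)) = (15 + 9*(-3 + H)²)/(-1 + 2*j))
-7907*m(-5, √(4 - 2)) = -23721*(5 + 3*(-3 + √(4 - 2))²)/(-1 + 2*(-5)) = -23721*(5 + 3*(-3 + √2)²)/(-1 - 10) = -23721*(5 + 3*(-3 + √2)²)/(-11) = -23721*(-1)*(5 + 3*(-3 + √2)²)/11 = -7907*(-15/11 - 9*(-3 + √2)²/11) = 118605/11 + 71163*(-3 + √2)²/11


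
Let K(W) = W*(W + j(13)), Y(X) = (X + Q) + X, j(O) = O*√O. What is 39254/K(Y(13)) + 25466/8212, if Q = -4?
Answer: -139365295/7033578 + 255151*√13/18843 ≈ 29.008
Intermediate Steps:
j(O) = O^(3/2)
Y(X) = -4 + 2*X (Y(X) = (X - 4) + X = (-4 + X) + X = -4 + 2*X)
K(W) = W*(W + 13*√13) (K(W) = W*(W + 13^(3/2)) = W*(W + 13*√13))
39254/K(Y(13)) + 25466/8212 = 39254/(((-4 + 2*13)*((-4 + 2*13) + 13*√13))) + 25466/8212 = 39254/(((-4 + 26)*((-4 + 26) + 13*√13))) + 25466*(1/8212) = 39254/((22*(22 + 13*√13))) + 12733/4106 = 39254/(484 + 286*√13) + 12733/4106 = 12733/4106 + 39254/(484 + 286*√13)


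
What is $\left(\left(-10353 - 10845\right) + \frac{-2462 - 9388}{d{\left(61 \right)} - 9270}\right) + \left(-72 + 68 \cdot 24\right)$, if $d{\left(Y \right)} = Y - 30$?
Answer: $- \frac{181423632}{9239} \approx -19637.0$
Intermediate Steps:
$d{\left(Y \right)} = -30 + Y$
$\left(\left(-10353 - 10845\right) + \frac{-2462 - 9388}{d{\left(61 \right)} - 9270}\right) + \left(-72 + 68 \cdot 24\right) = \left(\left(-10353 - 10845\right) + \frac{-2462 - 9388}{\left(-30 + 61\right) - 9270}\right) + \left(-72 + 68 \cdot 24\right) = \left(-21198 - \frac{11850}{31 - 9270}\right) + \left(-72 + 1632\right) = \left(-21198 - \frac{11850}{-9239}\right) + 1560 = \left(-21198 - - \frac{11850}{9239}\right) + 1560 = \left(-21198 + \frac{11850}{9239}\right) + 1560 = - \frac{195836472}{9239} + 1560 = - \frac{181423632}{9239}$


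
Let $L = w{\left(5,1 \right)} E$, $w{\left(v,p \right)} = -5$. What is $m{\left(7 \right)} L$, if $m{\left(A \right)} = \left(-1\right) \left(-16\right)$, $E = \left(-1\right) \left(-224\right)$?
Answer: $-17920$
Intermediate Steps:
$E = 224$
$m{\left(A \right)} = 16$
$L = -1120$ ($L = \left(-5\right) 224 = -1120$)
$m{\left(7 \right)} L = 16 \left(-1120\right) = -17920$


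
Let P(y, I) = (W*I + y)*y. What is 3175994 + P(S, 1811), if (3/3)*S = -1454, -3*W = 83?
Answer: 234425432/3 ≈ 7.8142e+7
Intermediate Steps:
W = -83/3 (W = -⅓*83 = -83/3 ≈ -27.667)
S = -1454
P(y, I) = y*(y - 83*I/3) (P(y, I) = (-83*I/3 + y)*y = (y - 83*I/3)*y = y*(y - 83*I/3))
3175994 + P(S, 1811) = 3175994 + (⅓)*(-1454)*(-83*1811 + 3*(-1454)) = 3175994 + (⅓)*(-1454)*(-150313 - 4362) = 3175994 + (⅓)*(-1454)*(-154675) = 3175994 + 224897450/3 = 234425432/3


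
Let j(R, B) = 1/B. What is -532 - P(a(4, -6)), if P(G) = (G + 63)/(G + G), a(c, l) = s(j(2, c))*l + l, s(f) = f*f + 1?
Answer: -11659/22 ≈ -529.95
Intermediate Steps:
j(R, B) = 1/B
s(f) = 1 + f**2 (s(f) = f**2 + 1 = 1 + f**2)
a(c, l) = l + l*(1 + c**(-2)) (a(c, l) = (1 + (1/c)**2)*l + l = (1 + c**(-2))*l + l = l*(1 + c**(-2)) + l = l + l*(1 + c**(-2)))
P(G) = (63 + G)/(2*G) (P(G) = (63 + G)/((2*G)) = (63 + G)*(1/(2*G)) = (63 + G)/(2*G))
-532 - P(a(4, -6)) = -532 - (63 + (2*(-6) - 6/4**2))/(2*(2*(-6) - 6/4**2)) = -532 - (63 + (-12 - 6*1/16))/(2*(-12 - 6*1/16)) = -532 - (63 + (-12 - 3/8))/(2*(-12 - 3/8)) = -532 - (63 - 99/8)/(2*(-99/8)) = -532 - (-8)*405/(2*99*8) = -532 - 1*(-45/22) = -532 + 45/22 = -11659/22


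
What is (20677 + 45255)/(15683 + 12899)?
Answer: 32966/14291 ≈ 2.3068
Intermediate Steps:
(20677 + 45255)/(15683 + 12899) = 65932/28582 = 65932*(1/28582) = 32966/14291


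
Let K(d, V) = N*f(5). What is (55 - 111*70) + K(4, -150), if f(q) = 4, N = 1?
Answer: -7711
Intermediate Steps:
K(d, V) = 4 (K(d, V) = 1*4 = 4)
(55 - 111*70) + K(4, -150) = (55 - 111*70) + 4 = (55 - 7770) + 4 = -7715 + 4 = -7711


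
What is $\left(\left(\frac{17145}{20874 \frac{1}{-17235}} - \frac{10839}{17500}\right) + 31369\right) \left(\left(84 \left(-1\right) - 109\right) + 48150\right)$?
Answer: $\frac{1025621824938217}{1242500} \approx 8.2545 \cdot 10^{8}$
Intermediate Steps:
$\left(\left(\frac{17145}{20874 \frac{1}{-17235}} - \frac{10839}{17500}\right) + 31369\right) \left(\left(84 \left(-1\right) - 109\right) + 48150\right) = \left(\left(\frac{17145}{20874 \left(- \frac{1}{17235}\right)} - \frac{10839}{17500}\right) + 31369\right) \left(\left(-84 - 109\right) + 48150\right) = \left(\left(\frac{17145}{- \frac{6958}{5745}} - \frac{10839}{17500}\right) + 31369\right) \left(-193 + 48150\right) = \left(\left(17145 \left(- \frac{5745}{6958}\right) - \frac{10839}{17500}\right) + 31369\right) 47957 = \left(\left(- \frac{98498025}{6958} - \frac{10839}{17500}\right) + 31369\right) 47957 = \left(- \frac{123127918233}{8697500} + 31369\right) 47957 = \frac{149703959267}{8697500} \cdot 47957 = \frac{1025621824938217}{1242500}$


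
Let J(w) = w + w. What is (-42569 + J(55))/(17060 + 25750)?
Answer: -14153/14270 ≈ -0.99180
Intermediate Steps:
J(w) = 2*w
(-42569 + J(55))/(17060 + 25750) = (-42569 + 2*55)/(17060 + 25750) = (-42569 + 110)/42810 = -42459*1/42810 = -14153/14270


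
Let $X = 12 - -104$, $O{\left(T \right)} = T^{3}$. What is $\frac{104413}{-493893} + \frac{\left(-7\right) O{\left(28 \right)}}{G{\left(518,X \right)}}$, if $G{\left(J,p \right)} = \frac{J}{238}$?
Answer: $- \frac{1290194620465}{18274041} \approx -70603.0$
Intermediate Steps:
$X = 116$ ($X = 12 + 104 = 116$)
$G{\left(J,p \right)} = \frac{J}{238}$ ($G{\left(J,p \right)} = J \frac{1}{238} = \frac{J}{238}$)
$\frac{104413}{-493893} + \frac{\left(-7\right) O{\left(28 \right)}}{G{\left(518,X \right)}} = \frac{104413}{-493893} + \frac{\left(-7\right) 28^{3}}{\frac{1}{238} \cdot 518} = 104413 \left(- \frac{1}{493893}\right) + \frac{\left(-7\right) 21952}{\frac{37}{17}} = - \frac{104413}{493893} - \frac{2612288}{37} = - \frac{1290194620465}{18274041}$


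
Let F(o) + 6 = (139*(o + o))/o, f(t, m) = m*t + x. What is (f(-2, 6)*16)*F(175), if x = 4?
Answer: -34816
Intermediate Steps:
f(t, m) = 4 + m*t (f(t, m) = m*t + 4 = 4 + m*t)
F(o) = 272 (F(o) = -6 + (139*(o + o))/o = -6 + (139*(2*o))/o = -6 + (278*o)/o = -6 + 278 = 272)
(f(-2, 6)*16)*F(175) = ((4 + 6*(-2))*16)*272 = ((4 - 12)*16)*272 = -8*16*272 = -128*272 = -34816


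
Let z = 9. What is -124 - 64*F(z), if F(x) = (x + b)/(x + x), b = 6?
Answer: -532/3 ≈ -177.33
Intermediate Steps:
F(x) = (6 + x)/(2*x) (F(x) = (x + 6)/(x + x) = (6 + x)/((2*x)) = (6 + x)*(1/(2*x)) = (6 + x)/(2*x))
-124 - 64*F(z) = -124 - 32*(6 + 9)/9 = -124 - 32*15/9 = -124 - 64*⅚ = -124 - 160/3 = -532/3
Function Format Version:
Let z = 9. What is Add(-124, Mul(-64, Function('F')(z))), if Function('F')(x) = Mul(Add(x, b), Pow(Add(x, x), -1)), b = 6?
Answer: Rational(-532, 3) ≈ -177.33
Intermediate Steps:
Function('F')(x) = Mul(Rational(1, 2), Pow(x, -1), Add(6, x)) (Function('F')(x) = Mul(Add(x, 6), Pow(Add(x, x), -1)) = Mul(Add(6, x), Pow(Mul(2, x), -1)) = Mul(Add(6, x), Mul(Rational(1, 2), Pow(x, -1))) = Mul(Rational(1, 2), Pow(x, -1), Add(6, x)))
Add(-124, Mul(-64, Function('F')(z))) = Add(-124, Mul(-64, Mul(Rational(1, 2), Pow(9, -1), Add(6, 9)))) = Add(-124, Mul(-64, Mul(Rational(1, 2), Rational(1, 9), 15))) = Add(-124, Mul(-64, Rational(5, 6))) = Add(-124, Rational(-160, 3)) = Rational(-532, 3)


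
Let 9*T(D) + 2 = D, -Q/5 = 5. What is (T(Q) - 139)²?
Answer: 20164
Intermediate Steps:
Q = -25 (Q = -5*5 = -25)
T(D) = -2/9 + D/9
(T(Q) - 139)² = ((-2/9 + (⅑)*(-25)) - 139)² = ((-2/9 - 25/9) - 139)² = (-3 - 139)² = (-142)² = 20164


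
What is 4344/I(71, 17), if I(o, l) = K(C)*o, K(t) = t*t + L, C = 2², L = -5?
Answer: 4344/781 ≈ 5.5621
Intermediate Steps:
C = 4
K(t) = -5 + t² (K(t) = t*t - 5 = t² - 5 = -5 + t²)
I(o, l) = 11*o (I(o, l) = (-5 + 4²)*o = (-5 + 16)*o = 11*o)
4344/I(71, 17) = 4344/((11*71)) = 4344/781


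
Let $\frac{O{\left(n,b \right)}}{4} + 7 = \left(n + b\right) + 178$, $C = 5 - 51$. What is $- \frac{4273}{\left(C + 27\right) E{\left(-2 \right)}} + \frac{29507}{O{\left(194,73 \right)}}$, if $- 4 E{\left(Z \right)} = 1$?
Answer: $- \frac{29384551}{33288} \approx -882.74$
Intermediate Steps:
$C = -46$
$E{\left(Z \right)} = - \frac{1}{4}$ ($E{\left(Z \right)} = \left(- \frac{1}{4}\right) 1 = - \frac{1}{4}$)
$O{\left(n,b \right)} = 684 + 4 b + 4 n$ ($O{\left(n,b \right)} = -28 + 4 \left(\left(n + b\right) + 178\right) = -28 + 4 \left(\left(b + n\right) + 178\right) = -28 + 4 \left(178 + b + n\right) = -28 + \left(712 + 4 b + 4 n\right) = 684 + 4 b + 4 n$)
$- \frac{4273}{\left(C + 27\right) E{\left(-2 \right)}} + \frac{29507}{O{\left(194,73 \right)}} = - \frac{4273}{\left(-46 + 27\right) \left(- \frac{1}{4}\right)} + \frac{29507}{684 + 4 \cdot 73 + 4 \cdot 194} = - \frac{4273}{\left(-19\right) \left(- \frac{1}{4}\right)} + \frac{29507}{684 + 292 + 776} = - \frac{4273}{\frac{19}{4}} + \frac{29507}{1752} = \left(-4273\right) \frac{4}{19} + 29507 \cdot \frac{1}{1752} = - \frac{17092}{19} + \frac{29507}{1752} = - \frac{29384551}{33288}$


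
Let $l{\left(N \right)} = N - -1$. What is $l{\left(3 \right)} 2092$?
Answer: $8368$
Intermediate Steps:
$l{\left(N \right)} = 1 + N$ ($l{\left(N \right)} = N + 1 = 1 + N$)
$l{\left(3 \right)} 2092 = \left(1 + 3\right) 2092 = 4 \cdot 2092 = 8368$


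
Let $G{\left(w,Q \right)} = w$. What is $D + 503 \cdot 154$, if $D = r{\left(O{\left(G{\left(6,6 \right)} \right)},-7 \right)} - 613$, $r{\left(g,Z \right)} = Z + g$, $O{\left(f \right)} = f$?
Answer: $76848$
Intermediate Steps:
$D = -614$ ($D = \left(-7 + 6\right) - 613 = -1 - 613 = -614$)
$D + 503 \cdot 154 = -614 + 503 \cdot 154 = -614 + 77462 = 76848$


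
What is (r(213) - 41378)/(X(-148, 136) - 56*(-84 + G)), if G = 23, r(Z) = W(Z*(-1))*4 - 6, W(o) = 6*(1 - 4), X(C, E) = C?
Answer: -10364/817 ≈ -12.685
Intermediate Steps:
W(o) = -18 (W(o) = 6*(-3) = -18)
r(Z) = -78 (r(Z) = -18*4 - 6 = -72 - 6 = -78)
(r(213) - 41378)/(X(-148, 136) - 56*(-84 + G)) = (-78 - 41378)/(-148 - 56*(-84 + 23)) = -41456/(-148 - 56*(-61)) = -41456/(-148 + 3416) = -41456/3268 = -41456*1/3268 = -10364/817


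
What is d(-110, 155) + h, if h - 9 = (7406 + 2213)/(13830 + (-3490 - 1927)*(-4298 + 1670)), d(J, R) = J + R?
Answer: 769493743/14249706 ≈ 54.001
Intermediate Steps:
h = 128256973/14249706 (h = 9 + (7406 + 2213)/(13830 + (-3490 - 1927)*(-4298 + 1670)) = 9 + 9619/(13830 - 5417*(-2628)) = 9 + 9619/(13830 + 14235876) = 9 + 9619/14249706 = 128256973/14249706 ≈ 9.0007)
d(-110, 155) + h = (-110 + 155) + 128256973/14249706 = 45 + 128256973/14249706 = 769493743/14249706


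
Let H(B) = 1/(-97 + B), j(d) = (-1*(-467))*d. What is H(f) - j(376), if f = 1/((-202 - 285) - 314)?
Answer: -13643148017/77698 ≈ -1.7559e+5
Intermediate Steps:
f = -1/801 (f = 1/(-487 - 314) = 1/(-801) = -1/801 ≈ -0.0012484)
j(d) = 467*d
H(f) - j(376) = 1/(-97 - 1/801) - 467*376 = 1/(-77698/801) - 1*175592 = -801/77698 - 175592 = -13643148017/77698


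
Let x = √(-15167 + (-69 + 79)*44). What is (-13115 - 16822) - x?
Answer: -29937 - I*√14727 ≈ -29937.0 - 121.35*I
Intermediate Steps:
x = I*√14727 (x = √(-15167 + 10*44) = √(-15167 + 440) = √(-14727) = I*√14727 ≈ 121.35*I)
(-13115 - 16822) - x = (-13115 - 16822) - I*√14727 = -29937 - I*√14727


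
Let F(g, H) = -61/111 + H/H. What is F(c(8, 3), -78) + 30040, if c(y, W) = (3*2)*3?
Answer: 3334490/111 ≈ 30040.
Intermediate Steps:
c(y, W) = 18 (c(y, W) = 6*3 = 18)
F(g, H) = 50/111 (F(g, H) = -61*1/111 + 1 = -61/111 + 1 = 50/111)
F(c(8, 3), -78) + 30040 = 50/111 + 30040 = 3334490/111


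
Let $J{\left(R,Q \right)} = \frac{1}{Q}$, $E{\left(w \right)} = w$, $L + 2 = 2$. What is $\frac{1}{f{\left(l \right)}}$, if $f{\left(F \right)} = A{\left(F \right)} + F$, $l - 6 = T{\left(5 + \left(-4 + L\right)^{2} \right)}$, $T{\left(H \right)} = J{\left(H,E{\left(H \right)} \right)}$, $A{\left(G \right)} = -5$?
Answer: $\frac{21}{22} \approx 0.95455$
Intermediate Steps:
$L = 0$ ($L = -2 + 2 = 0$)
$T{\left(H \right)} = \frac{1}{H}$
$l = \frac{127}{21}$ ($l = 6 + \frac{1}{5 + \left(-4 + 0\right)^{2}} = 6 + \frac{1}{5 + \left(-4\right)^{2}} = 6 + \frac{1}{5 + 16} = 6 + \frac{1}{21} = \frac{127}{21} \approx 6.0476$)
$f{\left(F \right)} = -5 + F$
$\frac{1}{f{\left(l \right)}} = \frac{1}{-5 + \frac{127}{21}} = \frac{1}{\frac{22}{21}} = \frac{21}{22}$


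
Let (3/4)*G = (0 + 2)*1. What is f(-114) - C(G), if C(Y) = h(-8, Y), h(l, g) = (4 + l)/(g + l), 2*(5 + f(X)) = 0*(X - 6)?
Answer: -23/4 ≈ -5.7500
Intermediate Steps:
f(X) = -5 (f(X) = -5 + (0*(X - 6))/2 = -5 + (0*(-6 + X))/2 = -5 + (1/2)*0 = -5 + 0 = -5)
G = 8/3 (G = 4*((0 + 2)*1)/3 = 4*(2*1)/3 = (4/3)*2 = 8/3 ≈ 2.6667)
h(l, g) = (4 + l)/(g + l)
C(Y) = -4/(-8 + Y) (C(Y) = (4 - 8)/(Y - 8) = -4/(-8 + Y))
f(-114) - C(G) = -5 - (-4)/(-8 + 8/3) = -5 - (-4)/(-16/3) = -5 - (-4)*(-3)/16 = -5 - 1*3/4 = -5 - 3/4 = -23/4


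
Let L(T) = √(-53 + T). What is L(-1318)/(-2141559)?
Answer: -I*√1371/2141559 ≈ -1.729e-5*I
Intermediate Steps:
L(-1318)/(-2141559) = √(-53 - 1318)/(-2141559) = √(-1371)*(-1/2141559) = (I*√1371)*(-1/2141559) = -I*√1371/2141559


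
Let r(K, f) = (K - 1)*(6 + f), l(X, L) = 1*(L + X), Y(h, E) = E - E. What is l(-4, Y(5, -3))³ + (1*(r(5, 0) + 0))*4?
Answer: 32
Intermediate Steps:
Y(h, E) = 0
l(X, L) = L + X
r(K, f) = (-1 + K)*(6 + f)
l(-4, Y(5, -3))³ + (1*(r(5, 0) + 0))*4 = (0 - 4)³ + (1*((-6 - 1*0 + 6*5 + 5*0) + 0))*4 = (-4)³ + (1*((-6 + 0 + 30 + 0) + 0))*4 = -64 + (1*(24 + 0))*4 = -64 + (1*24)*4 = -64 + 24*4 = -64 + 96 = 32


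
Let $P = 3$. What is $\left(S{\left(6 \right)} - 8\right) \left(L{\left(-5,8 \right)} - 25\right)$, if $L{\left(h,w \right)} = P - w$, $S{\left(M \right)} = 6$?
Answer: $60$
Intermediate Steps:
$L{\left(h,w \right)} = 3 - w$
$\left(S{\left(6 \right)} - 8\right) \left(L{\left(-5,8 \right)} - 25\right) = \left(6 - 8\right) \left(\left(3 - 8\right) - 25\right) = - 2 \left(\left(3 - 8\right) - 25\right) = - 2 \left(-5 - 25\right) = \left(-2\right) \left(-30\right) = 60$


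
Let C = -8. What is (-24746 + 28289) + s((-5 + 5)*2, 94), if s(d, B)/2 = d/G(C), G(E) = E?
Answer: 3543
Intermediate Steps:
s(d, B) = -d/4 (s(d, B) = 2*(d/(-8)) = 2*(d*(-⅛)) = 2*(-d/8) = -d/4)
(-24746 + 28289) + s((-5 + 5)*2, 94) = (-24746 + 28289) - (-5 + 5)*2/4 = 3543 - 0*2 = 3543 - ¼*0 = 3543 + 0 = 3543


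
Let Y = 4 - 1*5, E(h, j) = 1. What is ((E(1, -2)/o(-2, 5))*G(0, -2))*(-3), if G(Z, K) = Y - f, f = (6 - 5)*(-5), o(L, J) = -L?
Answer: -6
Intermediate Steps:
Y = -1 (Y = 4 - 5 = -1)
f = -5 (f = 1*(-5) = -5)
G(Z, K) = 4 (G(Z, K) = -1 - 1*(-5) = -1 + 5 = 4)
((E(1, -2)/o(-2, 5))*G(0, -2))*(-3) = ((1/(-1*(-2)))*4)*(-3) = ((1/2)*4)*(-3) = ((1*(½))*4)*(-3) = ((½)*4)*(-3) = 2*(-3) = -6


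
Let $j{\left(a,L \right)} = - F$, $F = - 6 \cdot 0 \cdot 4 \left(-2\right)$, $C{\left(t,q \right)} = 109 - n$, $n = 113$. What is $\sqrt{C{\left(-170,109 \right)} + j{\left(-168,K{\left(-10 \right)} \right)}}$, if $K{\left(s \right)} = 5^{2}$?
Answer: $2 i \approx 2.0 i$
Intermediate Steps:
$C{\left(t,q \right)} = -4$ ($C{\left(t,q \right)} = 109 - 113 = -4$)
$F = 0$ ($F = \left(-6\right) 0 \left(-2\right) = 0 \left(-2\right) = 0$)
$K{\left(s \right)} = 25$
$j{\left(a,L \right)} = 0$ ($j{\left(a,L \right)} = \left(-1\right) 0 = 0$)
$\sqrt{C{\left(-170,109 \right)} + j{\left(-168,K{\left(-10 \right)} \right)}} = \sqrt{-4 + 0} = \sqrt{-4} = 2 i$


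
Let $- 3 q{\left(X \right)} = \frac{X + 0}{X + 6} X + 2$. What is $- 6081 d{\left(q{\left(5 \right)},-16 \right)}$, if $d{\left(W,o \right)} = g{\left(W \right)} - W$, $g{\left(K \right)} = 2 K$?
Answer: $\frac{95269}{11} \approx 8660.8$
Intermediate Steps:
$q{\left(X \right)} = - \frac{2}{3} - \frac{X^{2}}{3 \left(6 + X\right)}$ ($q{\left(X \right)} = - \frac{\frac{X + 0}{X + 6} X + 2}{3} = - \frac{\frac{X}{6 + X} X + 2}{3} = - \frac{\frac{X^{2}}{6 + X} + 2}{3} = - \frac{2 + \frac{X^{2}}{6 + X}}{3} = - \frac{2}{3} - \frac{X^{2}}{3 \left(6 + X\right)}$)
$d{\left(W,o \right)} = W$ ($d{\left(W,o \right)} = 2 W - W = W$)
$- 6081 d{\left(q{\left(5 \right)},-16 \right)} = - 6081 \frac{-12 - 5^{2} - 10}{3 \left(6 + 5\right)} = - 6081 \frac{-12 - 25 - 10}{3 \cdot 11} = - 6081 \cdot \frac{1}{3} \cdot \frac{1}{11} \left(-12 - 25 - 10\right) = - 6081 \cdot \frac{1}{3} \cdot \frac{1}{11} \left(-47\right) = \left(-6081\right) \left(- \frac{47}{33}\right) = \frac{95269}{11}$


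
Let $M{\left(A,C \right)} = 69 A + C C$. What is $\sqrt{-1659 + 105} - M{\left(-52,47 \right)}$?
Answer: $1379 + i \sqrt{1554} \approx 1379.0 + 39.421 i$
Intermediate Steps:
$M{\left(A,C \right)} = C^{2} + 69 A$ ($M{\left(A,C \right)} = 69 A + C^{2} = C^{2} + 69 A$)
$\sqrt{-1659 + 105} - M{\left(-52,47 \right)} = \sqrt{-1659 + 105} - \left(47^{2} + 69 \left(-52\right)\right) = \sqrt{-1554} - \left(2209 - 3588\right) = i \sqrt{1554} - -1379 = i \sqrt{1554} + 1379 = 1379 + i \sqrt{1554}$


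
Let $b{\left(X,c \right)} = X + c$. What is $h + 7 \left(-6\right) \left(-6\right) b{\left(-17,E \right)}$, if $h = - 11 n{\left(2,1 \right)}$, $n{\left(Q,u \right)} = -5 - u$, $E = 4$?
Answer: $-3210$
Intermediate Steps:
$h = 66$ ($h = - 11 \left(-5 - 1\right) = \left(-11\right) \left(-6\right) = 66$)
$h + 7 \left(-6\right) \left(-6\right) b{\left(-17,E \right)} = 66 + 7 \left(-6\right) \left(-6\right) \left(-17 + 4\right) = 66 + \left(-42\right) \left(-6\right) \left(-13\right) = 66 + 252 \left(-13\right) = 66 - 3276 = -3210$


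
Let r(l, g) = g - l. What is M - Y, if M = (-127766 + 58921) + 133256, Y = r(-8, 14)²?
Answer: 63927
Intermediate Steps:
Y = 484 (Y = (14 - 1*(-8))² = (14 + 8)² = 22² = 484)
M = 64411 (M = -68845 + 133256 = 64411)
M - Y = 64411 - 1*484 = 64411 - 484 = 63927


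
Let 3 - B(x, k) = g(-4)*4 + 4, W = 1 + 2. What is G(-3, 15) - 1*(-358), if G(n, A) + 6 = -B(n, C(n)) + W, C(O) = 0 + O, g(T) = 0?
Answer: 356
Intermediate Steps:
C(O) = O
W = 3
B(x, k) = -1 (B(x, k) = 3 - (0*4 + 4) = 3 - (0 + 4) = 3 - 1*4 = 3 - 4 = -1)
G(n, A) = -2 (G(n, A) = -6 + (-1*(-1) + 3) = -6 + (1 + 3) = -6 + 4 = -2)
G(-3, 15) - 1*(-358) = -2 - 1*(-358) = -2 + 358 = 356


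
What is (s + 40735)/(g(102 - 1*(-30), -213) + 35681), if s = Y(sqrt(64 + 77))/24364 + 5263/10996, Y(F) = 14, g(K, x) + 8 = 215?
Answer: 2728325362879/2403657512768 ≈ 1.1351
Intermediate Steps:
g(K, x) = 207 (g(K, x) = -8 + 215 = 207)
s = 32095419/66976636 (s = 14/24364 + 5263/10996 = 14*(1/24364) + 5263*(1/10996) = 7/12182 + 5263/10996 = 32095419/66976636 ≈ 0.47920)
(s + 40735)/(g(102 - 1*(-30), -213) + 35681) = (32095419/66976636 + 40735)/(207 + 35681) = (2728325362879/66976636)/35888 = (2728325362879/66976636)*(1/35888) = 2728325362879/2403657512768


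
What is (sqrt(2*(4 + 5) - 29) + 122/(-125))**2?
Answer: (122 - 125*I*sqrt(11))**2/15625 ≈ -10.047 - 6.4741*I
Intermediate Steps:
(sqrt(2*(4 + 5) - 29) + 122/(-125))**2 = (sqrt(2*9 - 29) + 122*(-1/125))**2 = (sqrt(18 - 29) - 122/125)**2 = (sqrt(-11) - 122/125)**2 = (I*sqrt(11) - 122/125)**2 = (-122/125 + I*sqrt(11))**2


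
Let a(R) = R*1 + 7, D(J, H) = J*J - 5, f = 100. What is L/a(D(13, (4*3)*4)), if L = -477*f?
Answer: -5300/19 ≈ -278.95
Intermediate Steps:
D(J, H) = -5 + J**2 (D(J, H) = J**2 - 5 = -5 + J**2)
a(R) = 7 + R (a(R) = R + 7 = 7 + R)
L = -47700 (L = -477*100 = -47700)
L/a(D(13, (4*3)*4)) = -47700/(7 + (-5 + 13**2)) = -47700/(7 + (-5 + 169)) = -47700/(7 + 164) = -47700/171 = -47700*1/171 = -5300/19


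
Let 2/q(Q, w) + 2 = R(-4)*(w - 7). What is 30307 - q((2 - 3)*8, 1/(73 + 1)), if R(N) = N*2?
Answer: 30216042/997 ≈ 30307.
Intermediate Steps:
R(N) = 2*N
q(Q, w) = 2/(54 - 8*w) (q(Q, w) = 2/(-2 + (2*(-4))*(w - 7)) = 2/(-2 - 8*(-7 + w)) = 2/(-2 + (56 - 8*w)) = 2/(54 - 8*w))
30307 - q((2 - 3)*8, 1/(73 + 1)) = 30307 - (-1)/(-27 + 4/(73 + 1)) = 30307 - (-1)/(-27 + 4/74) = 30307 - (-1)/(-27 + 4*(1/74)) = 30307 - (-1)/(-27 + 2/37) = 30307 - (-1)/(-997/37) = 30307 - (-1)*(-37)/997 = 30307 - 1*37/997 = 30307 - 37/997 = 30216042/997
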